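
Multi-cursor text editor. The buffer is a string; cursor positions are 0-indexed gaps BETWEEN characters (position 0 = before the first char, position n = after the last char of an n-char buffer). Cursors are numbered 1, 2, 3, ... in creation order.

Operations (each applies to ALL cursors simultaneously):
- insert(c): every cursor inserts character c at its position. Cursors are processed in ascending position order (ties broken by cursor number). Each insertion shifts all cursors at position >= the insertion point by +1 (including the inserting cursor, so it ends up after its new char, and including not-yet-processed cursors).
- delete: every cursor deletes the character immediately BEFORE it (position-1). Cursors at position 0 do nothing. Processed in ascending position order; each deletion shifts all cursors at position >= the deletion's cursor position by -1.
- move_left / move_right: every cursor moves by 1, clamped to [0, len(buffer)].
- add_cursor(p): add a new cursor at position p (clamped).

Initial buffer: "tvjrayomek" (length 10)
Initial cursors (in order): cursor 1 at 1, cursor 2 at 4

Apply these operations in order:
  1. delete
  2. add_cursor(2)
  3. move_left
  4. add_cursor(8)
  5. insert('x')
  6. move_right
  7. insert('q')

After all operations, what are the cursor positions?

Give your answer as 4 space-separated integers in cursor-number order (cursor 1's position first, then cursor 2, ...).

Answer: 3 8 8 16

Derivation:
After op 1 (delete): buffer="vjayomek" (len 8), cursors c1@0 c2@2, authorship ........
After op 2 (add_cursor(2)): buffer="vjayomek" (len 8), cursors c1@0 c2@2 c3@2, authorship ........
After op 3 (move_left): buffer="vjayomek" (len 8), cursors c1@0 c2@1 c3@1, authorship ........
After op 4 (add_cursor(8)): buffer="vjayomek" (len 8), cursors c1@0 c2@1 c3@1 c4@8, authorship ........
After op 5 (insert('x')): buffer="xvxxjayomekx" (len 12), cursors c1@1 c2@4 c3@4 c4@12, authorship 1.23.......4
After op 6 (move_right): buffer="xvxxjayomekx" (len 12), cursors c1@2 c2@5 c3@5 c4@12, authorship 1.23.......4
After op 7 (insert('q')): buffer="xvqxxjqqayomekxq" (len 16), cursors c1@3 c2@8 c3@8 c4@16, authorship 1.123.23......44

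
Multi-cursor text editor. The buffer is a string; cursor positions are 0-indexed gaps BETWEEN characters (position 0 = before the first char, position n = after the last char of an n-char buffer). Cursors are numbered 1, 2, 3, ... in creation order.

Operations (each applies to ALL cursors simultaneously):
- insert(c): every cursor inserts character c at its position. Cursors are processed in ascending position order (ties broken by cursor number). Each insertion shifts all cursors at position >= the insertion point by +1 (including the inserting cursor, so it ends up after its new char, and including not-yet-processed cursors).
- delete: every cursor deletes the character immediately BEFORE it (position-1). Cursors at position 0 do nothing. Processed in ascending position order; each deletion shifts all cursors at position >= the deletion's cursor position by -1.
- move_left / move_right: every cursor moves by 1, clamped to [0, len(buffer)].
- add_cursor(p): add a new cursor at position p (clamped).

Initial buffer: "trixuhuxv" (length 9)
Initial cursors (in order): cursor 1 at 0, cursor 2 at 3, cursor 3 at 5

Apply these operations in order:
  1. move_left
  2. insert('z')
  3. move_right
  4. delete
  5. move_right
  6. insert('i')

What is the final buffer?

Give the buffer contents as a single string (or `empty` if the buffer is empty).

After op 1 (move_left): buffer="trixuhuxv" (len 9), cursors c1@0 c2@2 c3@4, authorship .........
After op 2 (insert('z')): buffer="ztrzixzuhuxv" (len 12), cursors c1@1 c2@4 c3@7, authorship 1..2..3.....
After op 3 (move_right): buffer="ztrzixzuhuxv" (len 12), cursors c1@2 c2@5 c3@8, authorship 1..2..3.....
After op 4 (delete): buffer="zrzxzhuxv" (len 9), cursors c1@1 c2@3 c3@5, authorship 1.2.3....
After op 5 (move_right): buffer="zrzxzhuxv" (len 9), cursors c1@2 c2@4 c3@6, authorship 1.2.3....
After op 6 (insert('i')): buffer="zrizxizhiuxv" (len 12), cursors c1@3 c2@6 c3@9, authorship 1.12.23.3...

Answer: zrizxizhiuxv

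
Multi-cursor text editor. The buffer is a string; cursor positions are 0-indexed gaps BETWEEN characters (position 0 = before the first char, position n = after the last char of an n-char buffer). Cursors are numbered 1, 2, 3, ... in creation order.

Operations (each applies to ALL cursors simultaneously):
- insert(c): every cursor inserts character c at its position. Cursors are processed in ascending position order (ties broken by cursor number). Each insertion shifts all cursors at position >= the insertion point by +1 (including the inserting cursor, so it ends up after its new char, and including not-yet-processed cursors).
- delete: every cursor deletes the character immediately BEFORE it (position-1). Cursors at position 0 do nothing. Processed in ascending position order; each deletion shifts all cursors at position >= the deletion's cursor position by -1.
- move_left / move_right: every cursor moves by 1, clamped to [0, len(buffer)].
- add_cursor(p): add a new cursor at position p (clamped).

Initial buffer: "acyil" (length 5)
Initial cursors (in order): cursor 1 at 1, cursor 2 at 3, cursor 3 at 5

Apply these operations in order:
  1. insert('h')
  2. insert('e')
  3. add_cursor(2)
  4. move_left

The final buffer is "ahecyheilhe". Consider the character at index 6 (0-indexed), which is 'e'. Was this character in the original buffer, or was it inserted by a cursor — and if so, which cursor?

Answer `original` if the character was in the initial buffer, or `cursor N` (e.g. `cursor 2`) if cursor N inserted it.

Answer: cursor 2

Derivation:
After op 1 (insert('h')): buffer="ahcyhilh" (len 8), cursors c1@2 c2@5 c3@8, authorship .1..2..3
After op 2 (insert('e')): buffer="ahecyheilhe" (len 11), cursors c1@3 c2@7 c3@11, authorship .11..22..33
After op 3 (add_cursor(2)): buffer="ahecyheilhe" (len 11), cursors c4@2 c1@3 c2@7 c3@11, authorship .11..22..33
After op 4 (move_left): buffer="ahecyheilhe" (len 11), cursors c4@1 c1@2 c2@6 c3@10, authorship .11..22..33
Authorship (.=original, N=cursor N): . 1 1 . . 2 2 . . 3 3
Index 6: author = 2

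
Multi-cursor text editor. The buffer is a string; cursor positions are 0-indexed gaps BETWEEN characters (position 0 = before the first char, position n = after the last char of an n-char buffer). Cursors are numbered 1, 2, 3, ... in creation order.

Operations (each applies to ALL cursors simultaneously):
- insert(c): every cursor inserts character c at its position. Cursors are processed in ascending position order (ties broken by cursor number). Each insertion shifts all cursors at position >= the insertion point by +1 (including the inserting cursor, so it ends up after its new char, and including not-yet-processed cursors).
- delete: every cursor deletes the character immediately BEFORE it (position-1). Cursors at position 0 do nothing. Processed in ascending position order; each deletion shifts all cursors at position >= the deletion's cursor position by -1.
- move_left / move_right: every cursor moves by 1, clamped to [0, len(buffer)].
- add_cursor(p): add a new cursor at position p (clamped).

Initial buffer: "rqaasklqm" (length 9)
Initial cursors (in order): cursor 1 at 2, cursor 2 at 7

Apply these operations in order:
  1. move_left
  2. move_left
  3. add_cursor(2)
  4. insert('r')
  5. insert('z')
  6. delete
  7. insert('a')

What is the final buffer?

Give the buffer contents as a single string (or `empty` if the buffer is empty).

Answer: rarqraaasraklqm

Derivation:
After op 1 (move_left): buffer="rqaasklqm" (len 9), cursors c1@1 c2@6, authorship .........
After op 2 (move_left): buffer="rqaasklqm" (len 9), cursors c1@0 c2@5, authorship .........
After op 3 (add_cursor(2)): buffer="rqaasklqm" (len 9), cursors c1@0 c3@2 c2@5, authorship .........
After op 4 (insert('r')): buffer="rrqraasrklqm" (len 12), cursors c1@1 c3@4 c2@8, authorship 1..3...2....
After op 5 (insert('z')): buffer="rzrqrzaasrzklqm" (len 15), cursors c1@2 c3@6 c2@11, authorship 11..33...22....
After op 6 (delete): buffer="rrqraasrklqm" (len 12), cursors c1@1 c3@4 c2@8, authorship 1..3...2....
After op 7 (insert('a')): buffer="rarqraaasraklqm" (len 15), cursors c1@2 c3@6 c2@11, authorship 11..33...22....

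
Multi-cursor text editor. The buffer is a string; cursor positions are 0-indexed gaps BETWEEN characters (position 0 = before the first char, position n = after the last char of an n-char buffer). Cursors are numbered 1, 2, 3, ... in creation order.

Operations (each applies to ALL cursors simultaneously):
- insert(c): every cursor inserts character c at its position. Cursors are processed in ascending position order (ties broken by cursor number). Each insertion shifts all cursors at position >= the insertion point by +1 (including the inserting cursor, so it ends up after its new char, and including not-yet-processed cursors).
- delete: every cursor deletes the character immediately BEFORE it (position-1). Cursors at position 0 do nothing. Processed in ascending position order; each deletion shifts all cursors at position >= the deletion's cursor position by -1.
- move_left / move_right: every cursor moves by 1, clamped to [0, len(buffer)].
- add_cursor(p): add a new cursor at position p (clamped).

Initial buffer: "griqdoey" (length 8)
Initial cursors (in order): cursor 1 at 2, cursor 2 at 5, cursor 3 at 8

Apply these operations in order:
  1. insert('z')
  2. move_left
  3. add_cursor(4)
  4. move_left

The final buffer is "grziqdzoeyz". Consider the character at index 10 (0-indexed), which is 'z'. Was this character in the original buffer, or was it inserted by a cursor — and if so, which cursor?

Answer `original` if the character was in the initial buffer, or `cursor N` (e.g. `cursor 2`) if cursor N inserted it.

After op 1 (insert('z')): buffer="grziqdzoeyz" (len 11), cursors c1@3 c2@7 c3@11, authorship ..1...2...3
After op 2 (move_left): buffer="grziqdzoeyz" (len 11), cursors c1@2 c2@6 c3@10, authorship ..1...2...3
After op 3 (add_cursor(4)): buffer="grziqdzoeyz" (len 11), cursors c1@2 c4@4 c2@6 c3@10, authorship ..1...2...3
After op 4 (move_left): buffer="grziqdzoeyz" (len 11), cursors c1@1 c4@3 c2@5 c3@9, authorship ..1...2...3
Authorship (.=original, N=cursor N): . . 1 . . . 2 . . . 3
Index 10: author = 3

Answer: cursor 3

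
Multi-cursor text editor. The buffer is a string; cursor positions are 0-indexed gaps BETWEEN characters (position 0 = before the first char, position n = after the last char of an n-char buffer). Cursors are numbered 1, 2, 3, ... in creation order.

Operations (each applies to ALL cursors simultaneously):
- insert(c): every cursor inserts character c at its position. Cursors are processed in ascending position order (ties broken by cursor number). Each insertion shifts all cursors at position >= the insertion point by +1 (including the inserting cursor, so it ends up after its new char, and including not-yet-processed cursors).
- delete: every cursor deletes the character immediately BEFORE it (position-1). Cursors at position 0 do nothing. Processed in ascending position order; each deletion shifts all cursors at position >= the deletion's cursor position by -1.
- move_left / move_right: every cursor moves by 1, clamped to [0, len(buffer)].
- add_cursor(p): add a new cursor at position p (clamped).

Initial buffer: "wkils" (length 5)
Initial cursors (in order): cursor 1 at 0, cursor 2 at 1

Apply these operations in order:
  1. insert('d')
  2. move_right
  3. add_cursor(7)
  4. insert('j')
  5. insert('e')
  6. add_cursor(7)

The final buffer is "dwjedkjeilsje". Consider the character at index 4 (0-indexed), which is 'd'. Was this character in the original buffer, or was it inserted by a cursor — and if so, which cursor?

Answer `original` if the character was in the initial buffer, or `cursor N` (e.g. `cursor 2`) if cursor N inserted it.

After op 1 (insert('d')): buffer="dwdkils" (len 7), cursors c1@1 c2@3, authorship 1.2....
After op 2 (move_right): buffer="dwdkils" (len 7), cursors c1@2 c2@4, authorship 1.2....
After op 3 (add_cursor(7)): buffer="dwdkils" (len 7), cursors c1@2 c2@4 c3@7, authorship 1.2....
After op 4 (insert('j')): buffer="dwjdkjilsj" (len 10), cursors c1@3 c2@6 c3@10, authorship 1.12.2...3
After op 5 (insert('e')): buffer="dwjedkjeilsje" (len 13), cursors c1@4 c2@8 c3@13, authorship 1.112.22...33
After op 6 (add_cursor(7)): buffer="dwjedkjeilsje" (len 13), cursors c1@4 c4@7 c2@8 c3@13, authorship 1.112.22...33
Authorship (.=original, N=cursor N): 1 . 1 1 2 . 2 2 . . . 3 3
Index 4: author = 2

Answer: cursor 2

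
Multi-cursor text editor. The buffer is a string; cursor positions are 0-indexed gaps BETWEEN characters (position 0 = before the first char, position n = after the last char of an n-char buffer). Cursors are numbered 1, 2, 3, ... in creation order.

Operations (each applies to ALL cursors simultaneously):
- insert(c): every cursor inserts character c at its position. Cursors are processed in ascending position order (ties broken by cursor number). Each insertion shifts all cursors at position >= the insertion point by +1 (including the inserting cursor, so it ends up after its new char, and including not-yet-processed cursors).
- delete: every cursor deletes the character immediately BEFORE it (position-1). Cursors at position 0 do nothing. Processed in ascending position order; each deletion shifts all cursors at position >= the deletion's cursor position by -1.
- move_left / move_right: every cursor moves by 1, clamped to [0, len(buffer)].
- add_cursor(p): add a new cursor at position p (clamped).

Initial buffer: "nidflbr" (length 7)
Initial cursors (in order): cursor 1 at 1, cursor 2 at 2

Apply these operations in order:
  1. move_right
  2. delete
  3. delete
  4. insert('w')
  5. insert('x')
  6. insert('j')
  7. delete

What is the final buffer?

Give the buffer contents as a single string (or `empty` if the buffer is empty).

Answer: wwxxflbr

Derivation:
After op 1 (move_right): buffer="nidflbr" (len 7), cursors c1@2 c2@3, authorship .......
After op 2 (delete): buffer="nflbr" (len 5), cursors c1@1 c2@1, authorship .....
After op 3 (delete): buffer="flbr" (len 4), cursors c1@0 c2@0, authorship ....
After op 4 (insert('w')): buffer="wwflbr" (len 6), cursors c1@2 c2@2, authorship 12....
After op 5 (insert('x')): buffer="wwxxflbr" (len 8), cursors c1@4 c2@4, authorship 1212....
After op 6 (insert('j')): buffer="wwxxjjflbr" (len 10), cursors c1@6 c2@6, authorship 121212....
After op 7 (delete): buffer="wwxxflbr" (len 8), cursors c1@4 c2@4, authorship 1212....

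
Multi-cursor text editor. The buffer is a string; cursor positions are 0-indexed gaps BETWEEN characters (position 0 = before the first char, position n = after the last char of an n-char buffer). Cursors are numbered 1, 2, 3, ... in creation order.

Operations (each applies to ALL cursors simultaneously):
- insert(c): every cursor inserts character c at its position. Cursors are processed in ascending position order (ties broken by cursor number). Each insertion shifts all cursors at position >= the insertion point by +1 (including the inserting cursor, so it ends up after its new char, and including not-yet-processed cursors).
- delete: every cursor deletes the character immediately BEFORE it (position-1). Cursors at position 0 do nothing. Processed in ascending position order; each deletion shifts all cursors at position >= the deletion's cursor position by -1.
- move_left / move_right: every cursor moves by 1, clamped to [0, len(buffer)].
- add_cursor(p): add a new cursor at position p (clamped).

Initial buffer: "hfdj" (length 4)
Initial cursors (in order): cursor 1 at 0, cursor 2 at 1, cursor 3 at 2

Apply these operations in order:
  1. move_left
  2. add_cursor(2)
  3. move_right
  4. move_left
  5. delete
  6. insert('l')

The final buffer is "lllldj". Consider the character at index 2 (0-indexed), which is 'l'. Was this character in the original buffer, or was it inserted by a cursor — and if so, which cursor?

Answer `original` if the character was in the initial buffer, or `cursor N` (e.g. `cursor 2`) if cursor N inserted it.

Answer: cursor 3

Derivation:
After op 1 (move_left): buffer="hfdj" (len 4), cursors c1@0 c2@0 c3@1, authorship ....
After op 2 (add_cursor(2)): buffer="hfdj" (len 4), cursors c1@0 c2@0 c3@1 c4@2, authorship ....
After op 3 (move_right): buffer="hfdj" (len 4), cursors c1@1 c2@1 c3@2 c4@3, authorship ....
After op 4 (move_left): buffer="hfdj" (len 4), cursors c1@0 c2@0 c3@1 c4@2, authorship ....
After op 5 (delete): buffer="dj" (len 2), cursors c1@0 c2@0 c3@0 c4@0, authorship ..
After op 6 (insert('l')): buffer="lllldj" (len 6), cursors c1@4 c2@4 c3@4 c4@4, authorship 1234..
Authorship (.=original, N=cursor N): 1 2 3 4 . .
Index 2: author = 3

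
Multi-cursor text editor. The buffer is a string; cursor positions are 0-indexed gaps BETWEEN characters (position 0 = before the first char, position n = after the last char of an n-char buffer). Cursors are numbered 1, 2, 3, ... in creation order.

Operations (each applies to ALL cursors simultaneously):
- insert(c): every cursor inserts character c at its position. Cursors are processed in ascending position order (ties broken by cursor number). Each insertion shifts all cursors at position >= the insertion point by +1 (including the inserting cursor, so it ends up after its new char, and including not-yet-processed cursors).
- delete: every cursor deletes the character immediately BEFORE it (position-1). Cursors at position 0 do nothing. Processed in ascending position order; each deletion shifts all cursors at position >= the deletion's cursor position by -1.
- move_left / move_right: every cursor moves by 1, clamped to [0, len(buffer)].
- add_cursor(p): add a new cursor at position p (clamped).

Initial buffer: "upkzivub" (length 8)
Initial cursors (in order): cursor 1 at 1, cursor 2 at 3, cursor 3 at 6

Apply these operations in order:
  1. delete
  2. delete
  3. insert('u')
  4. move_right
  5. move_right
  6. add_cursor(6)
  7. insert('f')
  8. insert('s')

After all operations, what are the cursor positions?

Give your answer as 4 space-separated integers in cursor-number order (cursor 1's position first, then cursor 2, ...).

After op 1 (delete): buffer="pziub" (len 5), cursors c1@0 c2@1 c3@3, authorship .....
After op 2 (delete): buffer="zub" (len 3), cursors c1@0 c2@0 c3@1, authorship ...
After op 3 (insert('u')): buffer="uuzuub" (len 6), cursors c1@2 c2@2 c3@4, authorship 12.3..
After op 4 (move_right): buffer="uuzuub" (len 6), cursors c1@3 c2@3 c3@5, authorship 12.3..
After op 5 (move_right): buffer="uuzuub" (len 6), cursors c1@4 c2@4 c3@6, authorship 12.3..
After op 6 (add_cursor(6)): buffer="uuzuub" (len 6), cursors c1@4 c2@4 c3@6 c4@6, authorship 12.3..
After op 7 (insert('f')): buffer="uuzuffubff" (len 10), cursors c1@6 c2@6 c3@10 c4@10, authorship 12.312..34
After op 8 (insert('s')): buffer="uuzuffssubffss" (len 14), cursors c1@8 c2@8 c3@14 c4@14, authorship 12.31212..3434

Answer: 8 8 14 14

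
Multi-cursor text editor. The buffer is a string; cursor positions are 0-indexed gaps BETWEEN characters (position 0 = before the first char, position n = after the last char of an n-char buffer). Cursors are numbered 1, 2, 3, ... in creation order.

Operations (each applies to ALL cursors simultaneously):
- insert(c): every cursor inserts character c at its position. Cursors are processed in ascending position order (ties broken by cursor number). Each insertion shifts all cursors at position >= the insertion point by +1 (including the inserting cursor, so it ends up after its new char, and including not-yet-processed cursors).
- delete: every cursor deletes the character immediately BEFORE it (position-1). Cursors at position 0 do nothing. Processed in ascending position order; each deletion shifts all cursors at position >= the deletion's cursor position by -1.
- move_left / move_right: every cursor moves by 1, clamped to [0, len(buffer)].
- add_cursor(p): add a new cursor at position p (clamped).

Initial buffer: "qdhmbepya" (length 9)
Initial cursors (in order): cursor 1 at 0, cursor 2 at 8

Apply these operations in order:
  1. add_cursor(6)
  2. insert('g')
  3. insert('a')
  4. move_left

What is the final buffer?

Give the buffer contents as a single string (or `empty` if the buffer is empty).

Answer: gaqdhmbegapygaa

Derivation:
After op 1 (add_cursor(6)): buffer="qdhmbepya" (len 9), cursors c1@0 c3@6 c2@8, authorship .........
After op 2 (insert('g')): buffer="gqdhmbegpyga" (len 12), cursors c1@1 c3@8 c2@11, authorship 1......3..2.
After op 3 (insert('a')): buffer="gaqdhmbegapygaa" (len 15), cursors c1@2 c3@10 c2@14, authorship 11......33..22.
After op 4 (move_left): buffer="gaqdhmbegapygaa" (len 15), cursors c1@1 c3@9 c2@13, authorship 11......33..22.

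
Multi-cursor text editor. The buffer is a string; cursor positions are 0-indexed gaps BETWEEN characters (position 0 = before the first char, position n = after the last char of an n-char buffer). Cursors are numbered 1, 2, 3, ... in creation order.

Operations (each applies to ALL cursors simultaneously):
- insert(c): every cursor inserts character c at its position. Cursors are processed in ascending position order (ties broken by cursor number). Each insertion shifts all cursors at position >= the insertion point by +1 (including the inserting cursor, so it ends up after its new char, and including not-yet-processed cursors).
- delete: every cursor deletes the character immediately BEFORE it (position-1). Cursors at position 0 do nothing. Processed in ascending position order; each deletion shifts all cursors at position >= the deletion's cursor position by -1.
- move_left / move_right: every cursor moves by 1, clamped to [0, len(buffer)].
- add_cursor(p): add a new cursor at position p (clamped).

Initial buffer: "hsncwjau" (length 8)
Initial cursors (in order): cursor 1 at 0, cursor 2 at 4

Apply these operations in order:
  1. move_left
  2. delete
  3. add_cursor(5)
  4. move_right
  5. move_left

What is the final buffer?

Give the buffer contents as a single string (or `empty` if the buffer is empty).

After op 1 (move_left): buffer="hsncwjau" (len 8), cursors c1@0 c2@3, authorship ........
After op 2 (delete): buffer="hscwjau" (len 7), cursors c1@0 c2@2, authorship .......
After op 3 (add_cursor(5)): buffer="hscwjau" (len 7), cursors c1@0 c2@2 c3@5, authorship .......
After op 4 (move_right): buffer="hscwjau" (len 7), cursors c1@1 c2@3 c3@6, authorship .......
After op 5 (move_left): buffer="hscwjau" (len 7), cursors c1@0 c2@2 c3@5, authorship .......

Answer: hscwjau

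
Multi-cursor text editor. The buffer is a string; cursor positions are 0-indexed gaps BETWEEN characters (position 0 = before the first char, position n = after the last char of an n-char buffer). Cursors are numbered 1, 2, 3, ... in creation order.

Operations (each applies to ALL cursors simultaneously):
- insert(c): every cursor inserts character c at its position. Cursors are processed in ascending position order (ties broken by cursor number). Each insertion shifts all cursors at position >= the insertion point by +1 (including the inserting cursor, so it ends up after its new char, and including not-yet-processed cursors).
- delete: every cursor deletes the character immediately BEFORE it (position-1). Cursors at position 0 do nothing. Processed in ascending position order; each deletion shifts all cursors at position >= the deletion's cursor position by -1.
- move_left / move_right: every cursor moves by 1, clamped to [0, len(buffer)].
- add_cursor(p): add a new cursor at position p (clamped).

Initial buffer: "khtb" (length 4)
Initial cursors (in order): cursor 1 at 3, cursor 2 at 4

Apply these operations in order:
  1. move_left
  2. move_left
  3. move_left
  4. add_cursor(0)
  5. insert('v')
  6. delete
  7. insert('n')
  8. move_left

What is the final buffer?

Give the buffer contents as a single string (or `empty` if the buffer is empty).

After op 1 (move_left): buffer="khtb" (len 4), cursors c1@2 c2@3, authorship ....
After op 2 (move_left): buffer="khtb" (len 4), cursors c1@1 c2@2, authorship ....
After op 3 (move_left): buffer="khtb" (len 4), cursors c1@0 c2@1, authorship ....
After op 4 (add_cursor(0)): buffer="khtb" (len 4), cursors c1@0 c3@0 c2@1, authorship ....
After op 5 (insert('v')): buffer="vvkvhtb" (len 7), cursors c1@2 c3@2 c2@4, authorship 13.2...
After op 6 (delete): buffer="khtb" (len 4), cursors c1@0 c3@0 c2@1, authorship ....
After op 7 (insert('n')): buffer="nnknhtb" (len 7), cursors c1@2 c3@2 c2@4, authorship 13.2...
After op 8 (move_left): buffer="nnknhtb" (len 7), cursors c1@1 c3@1 c2@3, authorship 13.2...

Answer: nnknhtb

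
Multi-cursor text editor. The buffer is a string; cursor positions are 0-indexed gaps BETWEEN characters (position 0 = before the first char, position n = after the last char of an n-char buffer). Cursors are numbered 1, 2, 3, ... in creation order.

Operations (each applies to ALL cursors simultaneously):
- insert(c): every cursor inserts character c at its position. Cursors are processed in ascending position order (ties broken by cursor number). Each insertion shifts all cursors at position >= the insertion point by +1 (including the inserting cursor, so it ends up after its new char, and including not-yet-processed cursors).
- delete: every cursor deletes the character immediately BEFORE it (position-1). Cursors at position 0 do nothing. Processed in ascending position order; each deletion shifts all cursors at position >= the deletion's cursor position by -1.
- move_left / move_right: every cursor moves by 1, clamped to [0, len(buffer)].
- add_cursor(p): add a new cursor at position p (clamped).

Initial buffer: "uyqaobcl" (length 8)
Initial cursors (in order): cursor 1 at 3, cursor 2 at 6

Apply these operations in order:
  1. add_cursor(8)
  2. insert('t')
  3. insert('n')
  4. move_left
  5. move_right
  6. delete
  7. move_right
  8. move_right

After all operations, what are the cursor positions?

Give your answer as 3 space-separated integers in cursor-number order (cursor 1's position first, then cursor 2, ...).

After op 1 (add_cursor(8)): buffer="uyqaobcl" (len 8), cursors c1@3 c2@6 c3@8, authorship ........
After op 2 (insert('t')): buffer="uyqtaobtclt" (len 11), cursors c1@4 c2@8 c3@11, authorship ...1...2..3
After op 3 (insert('n')): buffer="uyqtnaobtncltn" (len 14), cursors c1@5 c2@10 c3@14, authorship ...11...22..33
After op 4 (move_left): buffer="uyqtnaobtncltn" (len 14), cursors c1@4 c2@9 c3@13, authorship ...11...22..33
After op 5 (move_right): buffer="uyqtnaobtncltn" (len 14), cursors c1@5 c2@10 c3@14, authorship ...11...22..33
After op 6 (delete): buffer="uyqtaobtclt" (len 11), cursors c1@4 c2@8 c3@11, authorship ...1...2..3
After op 7 (move_right): buffer="uyqtaobtclt" (len 11), cursors c1@5 c2@9 c3@11, authorship ...1...2..3
After op 8 (move_right): buffer="uyqtaobtclt" (len 11), cursors c1@6 c2@10 c3@11, authorship ...1...2..3

Answer: 6 10 11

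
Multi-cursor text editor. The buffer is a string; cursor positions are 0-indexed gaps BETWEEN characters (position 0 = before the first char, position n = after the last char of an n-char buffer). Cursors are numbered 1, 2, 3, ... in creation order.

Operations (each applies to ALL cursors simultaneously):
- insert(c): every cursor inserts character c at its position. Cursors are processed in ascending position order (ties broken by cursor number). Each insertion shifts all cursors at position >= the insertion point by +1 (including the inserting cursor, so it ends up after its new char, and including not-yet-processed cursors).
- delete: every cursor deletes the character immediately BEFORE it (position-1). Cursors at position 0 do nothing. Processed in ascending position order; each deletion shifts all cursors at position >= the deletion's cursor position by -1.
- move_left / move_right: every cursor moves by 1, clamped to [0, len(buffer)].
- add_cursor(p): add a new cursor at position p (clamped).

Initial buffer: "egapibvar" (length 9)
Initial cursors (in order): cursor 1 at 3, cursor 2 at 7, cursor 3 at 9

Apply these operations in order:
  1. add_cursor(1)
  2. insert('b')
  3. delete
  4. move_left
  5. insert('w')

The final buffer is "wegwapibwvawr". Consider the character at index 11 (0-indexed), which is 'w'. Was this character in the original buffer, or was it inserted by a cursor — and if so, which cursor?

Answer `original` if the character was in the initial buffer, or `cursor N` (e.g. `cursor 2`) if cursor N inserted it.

After op 1 (add_cursor(1)): buffer="egapibvar" (len 9), cursors c4@1 c1@3 c2@7 c3@9, authorship .........
After op 2 (insert('b')): buffer="ebgabpibvbarb" (len 13), cursors c4@2 c1@5 c2@10 c3@13, authorship .4..1....2..3
After op 3 (delete): buffer="egapibvar" (len 9), cursors c4@1 c1@3 c2@7 c3@9, authorship .........
After op 4 (move_left): buffer="egapibvar" (len 9), cursors c4@0 c1@2 c2@6 c3@8, authorship .........
After op 5 (insert('w')): buffer="wegwapibwvawr" (len 13), cursors c4@1 c1@4 c2@9 c3@12, authorship 4..1....2..3.
Authorship (.=original, N=cursor N): 4 . . 1 . . . . 2 . . 3 .
Index 11: author = 3

Answer: cursor 3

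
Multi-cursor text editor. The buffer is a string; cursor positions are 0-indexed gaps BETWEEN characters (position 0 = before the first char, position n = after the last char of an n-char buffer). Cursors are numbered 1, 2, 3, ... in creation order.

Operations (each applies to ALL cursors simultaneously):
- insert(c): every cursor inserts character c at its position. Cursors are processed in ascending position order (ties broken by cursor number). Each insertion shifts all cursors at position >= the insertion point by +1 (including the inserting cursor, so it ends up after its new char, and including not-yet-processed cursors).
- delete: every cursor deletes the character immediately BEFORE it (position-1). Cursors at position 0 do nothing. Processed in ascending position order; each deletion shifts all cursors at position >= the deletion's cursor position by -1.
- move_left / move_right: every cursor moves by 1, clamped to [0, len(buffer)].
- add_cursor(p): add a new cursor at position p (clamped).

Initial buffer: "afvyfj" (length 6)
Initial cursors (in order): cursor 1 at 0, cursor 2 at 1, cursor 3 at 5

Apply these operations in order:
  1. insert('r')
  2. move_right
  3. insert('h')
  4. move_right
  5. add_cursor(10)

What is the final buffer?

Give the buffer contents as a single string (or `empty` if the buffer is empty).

After op 1 (insert('r')): buffer="rarfvyfrj" (len 9), cursors c1@1 c2@3 c3@8, authorship 1.2....3.
After op 2 (move_right): buffer="rarfvyfrj" (len 9), cursors c1@2 c2@4 c3@9, authorship 1.2....3.
After op 3 (insert('h')): buffer="rahrfhvyfrjh" (len 12), cursors c1@3 c2@6 c3@12, authorship 1.12.2...3.3
After op 4 (move_right): buffer="rahrfhvyfrjh" (len 12), cursors c1@4 c2@7 c3@12, authorship 1.12.2...3.3
After op 5 (add_cursor(10)): buffer="rahrfhvyfrjh" (len 12), cursors c1@4 c2@7 c4@10 c3@12, authorship 1.12.2...3.3

Answer: rahrfhvyfrjh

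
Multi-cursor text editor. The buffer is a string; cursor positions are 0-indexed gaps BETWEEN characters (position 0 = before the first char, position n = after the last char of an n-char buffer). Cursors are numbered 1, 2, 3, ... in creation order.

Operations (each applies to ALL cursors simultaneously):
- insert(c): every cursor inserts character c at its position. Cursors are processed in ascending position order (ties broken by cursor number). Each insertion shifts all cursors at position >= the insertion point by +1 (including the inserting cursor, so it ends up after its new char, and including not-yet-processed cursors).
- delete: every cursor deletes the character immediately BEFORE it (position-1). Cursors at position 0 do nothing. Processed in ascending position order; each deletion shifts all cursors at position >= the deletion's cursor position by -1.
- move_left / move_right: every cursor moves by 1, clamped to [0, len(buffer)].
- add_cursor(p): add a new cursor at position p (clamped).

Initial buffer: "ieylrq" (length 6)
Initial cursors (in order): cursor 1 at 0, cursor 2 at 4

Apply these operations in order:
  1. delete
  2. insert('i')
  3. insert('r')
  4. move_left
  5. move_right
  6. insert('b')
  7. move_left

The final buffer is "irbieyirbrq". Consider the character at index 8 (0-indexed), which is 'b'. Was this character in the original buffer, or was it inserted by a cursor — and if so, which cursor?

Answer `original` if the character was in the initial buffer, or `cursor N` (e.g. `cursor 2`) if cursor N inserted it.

Answer: cursor 2

Derivation:
After op 1 (delete): buffer="ieyrq" (len 5), cursors c1@0 c2@3, authorship .....
After op 2 (insert('i')): buffer="iieyirq" (len 7), cursors c1@1 c2@5, authorship 1...2..
After op 3 (insert('r')): buffer="irieyirrq" (len 9), cursors c1@2 c2@7, authorship 11...22..
After op 4 (move_left): buffer="irieyirrq" (len 9), cursors c1@1 c2@6, authorship 11...22..
After op 5 (move_right): buffer="irieyirrq" (len 9), cursors c1@2 c2@7, authorship 11...22..
After op 6 (insert('b')): buffer="irbieyirbrq" (len 11), cursors c1@3 c2@9, authorship 111...222..
After op 7 (move_left): buffer="irbieyirbrq" (len 11), cursors c1@2 c2@8, authorship 111...222..
Authorship (.=original, N=cursor N): 1 1 1 . . . 2 2 2 . .
Index 8: author = 2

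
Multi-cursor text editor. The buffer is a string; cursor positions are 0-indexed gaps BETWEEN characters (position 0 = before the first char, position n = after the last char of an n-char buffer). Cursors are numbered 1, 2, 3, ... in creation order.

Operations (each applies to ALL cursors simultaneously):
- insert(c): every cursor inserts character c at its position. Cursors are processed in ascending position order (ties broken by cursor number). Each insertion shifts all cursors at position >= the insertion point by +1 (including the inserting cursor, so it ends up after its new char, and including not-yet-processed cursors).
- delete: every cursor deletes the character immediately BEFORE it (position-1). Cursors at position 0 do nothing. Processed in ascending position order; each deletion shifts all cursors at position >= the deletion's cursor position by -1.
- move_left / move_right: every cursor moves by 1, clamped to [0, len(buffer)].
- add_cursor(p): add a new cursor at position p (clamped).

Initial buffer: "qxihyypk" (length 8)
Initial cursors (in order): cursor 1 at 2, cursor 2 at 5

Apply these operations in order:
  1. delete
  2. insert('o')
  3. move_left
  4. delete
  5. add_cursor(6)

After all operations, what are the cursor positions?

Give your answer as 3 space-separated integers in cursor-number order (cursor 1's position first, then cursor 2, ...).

Answer: 0 2 6

Derivation:
After op 1 (delete): buffer="qihypk" (len 6), cursors c1@1 c2@3, authorship ......
After op 2 (insert('o')): buffer="qoihoypk" (len 8), cursors c1@2 c2@5, authorship .1..2...
After op 3 (move_left): buffer="qoihoypk" (len 8), cursors c1@1 c2@4, authorship .1..2...
After op 4 (delete): buffer="oioypk" (len 6), cursors c1@0 c2@2, authorship 1.2...
After op 5 (add_cursor(6)): buffer="oioypk" (len 6), cursors c1@0 c2@2 c3@6, authorship 1.2...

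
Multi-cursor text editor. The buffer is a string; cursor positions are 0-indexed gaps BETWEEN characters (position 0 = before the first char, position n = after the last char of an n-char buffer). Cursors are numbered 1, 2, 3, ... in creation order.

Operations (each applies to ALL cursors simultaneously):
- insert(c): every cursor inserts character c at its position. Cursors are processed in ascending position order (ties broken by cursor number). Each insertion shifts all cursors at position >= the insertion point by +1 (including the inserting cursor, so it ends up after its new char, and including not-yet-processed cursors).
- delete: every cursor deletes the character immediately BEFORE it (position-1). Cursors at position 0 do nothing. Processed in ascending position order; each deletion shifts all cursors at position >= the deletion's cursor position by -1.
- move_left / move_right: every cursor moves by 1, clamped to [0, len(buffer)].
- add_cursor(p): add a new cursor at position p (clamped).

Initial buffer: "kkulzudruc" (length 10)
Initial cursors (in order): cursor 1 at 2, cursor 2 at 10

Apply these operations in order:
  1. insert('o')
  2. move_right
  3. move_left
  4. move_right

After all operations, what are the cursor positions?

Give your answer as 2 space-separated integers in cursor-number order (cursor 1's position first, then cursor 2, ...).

After op 1 (insert('o')): buffer="kkoulzudruco" (len 12), cursors c1@3 c2@12, authorship ..1........2
After op 2 (move_right): buffer="kkoulzudruco" (len 12), cursors c1@4 c2@12, authorship ..1........2
After op 3 (move_left): buffer="kkoulzudruco" (len 12), cursors c1@3 c2@11, authorship ..1........2
After op 4 (move_right): buffer="kkoulzudruco" (len 12), cursors c1@4 c2@12, authorship ..1........2

Answer: 4 12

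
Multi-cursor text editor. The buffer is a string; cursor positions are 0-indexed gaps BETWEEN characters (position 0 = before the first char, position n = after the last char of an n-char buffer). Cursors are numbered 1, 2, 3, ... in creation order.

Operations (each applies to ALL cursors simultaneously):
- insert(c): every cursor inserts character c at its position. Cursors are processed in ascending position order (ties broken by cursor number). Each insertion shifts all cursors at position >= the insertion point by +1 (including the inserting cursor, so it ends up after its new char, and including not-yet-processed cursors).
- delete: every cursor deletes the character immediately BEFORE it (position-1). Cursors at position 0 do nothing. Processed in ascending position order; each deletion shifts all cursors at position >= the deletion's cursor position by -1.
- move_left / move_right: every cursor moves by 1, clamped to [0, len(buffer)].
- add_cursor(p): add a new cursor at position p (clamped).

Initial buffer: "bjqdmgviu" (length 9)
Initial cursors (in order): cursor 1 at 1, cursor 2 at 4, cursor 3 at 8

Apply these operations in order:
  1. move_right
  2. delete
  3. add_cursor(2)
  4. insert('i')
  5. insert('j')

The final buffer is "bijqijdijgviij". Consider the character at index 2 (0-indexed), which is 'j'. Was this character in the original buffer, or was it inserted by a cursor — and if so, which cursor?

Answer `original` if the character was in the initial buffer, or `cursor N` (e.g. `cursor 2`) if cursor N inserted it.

After op 1 (move_right): buffer="bjqdmgviu" (len 9), cursors c1@2 c2@5 c3@9, authorship .........
After op 2 (delete): buffer="bqdgvi" (len 6), cursors c1@1 c2@3 c3@6, authorship ......
After op 3 (add_cursor(2)): buffer="bqdgvi" (len 6), cursors c1@1 c4@2 c2@3 c3@6, authorship ......
After op 4 (insert('i')): buffer="biqidigvii" (len 10), cursors c1@2 c4@4 c2@6 c3@10, authorship .1.4.2...3
After op 5 (insert('j')): buffer="bijqijdijgviij" (len 14), cursors c1@3 c4@6 c2@9 c3@14, authorship .11.44.22...33
Authorship (.=original, N=cursor N): . 1 1 . 4 4 . 2 2 . . . 3 3
Index 2: author = 1

Answer: cursor 1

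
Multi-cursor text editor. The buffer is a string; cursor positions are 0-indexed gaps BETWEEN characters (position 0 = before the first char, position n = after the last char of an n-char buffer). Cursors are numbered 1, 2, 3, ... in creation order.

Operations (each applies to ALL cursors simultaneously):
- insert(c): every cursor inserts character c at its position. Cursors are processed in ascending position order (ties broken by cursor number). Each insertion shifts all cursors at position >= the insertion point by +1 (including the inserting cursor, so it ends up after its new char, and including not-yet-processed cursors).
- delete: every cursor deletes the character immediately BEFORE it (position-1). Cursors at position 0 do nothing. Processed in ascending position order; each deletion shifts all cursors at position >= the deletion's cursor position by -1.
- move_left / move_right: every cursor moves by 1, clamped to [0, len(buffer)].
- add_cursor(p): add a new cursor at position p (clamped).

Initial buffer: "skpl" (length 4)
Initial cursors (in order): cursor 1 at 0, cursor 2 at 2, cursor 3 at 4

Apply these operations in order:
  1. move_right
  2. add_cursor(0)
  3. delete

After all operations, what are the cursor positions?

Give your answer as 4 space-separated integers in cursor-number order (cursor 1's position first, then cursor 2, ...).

Answer: 0 1 1 0

Derivation:
After op 1 (move_right): buffer="skpl" (len 4), cursors c1@1 c2@3 c3@4, authorship ....
After op 2 (add_cursor(0)): buffer="skpl" (len 4), cursors c4@0 c1@1 c2@3 c3@4, authorship ....
After op 3 (delete): buffer="k" (len 1), cursors c1@0 c4@0 c2@1 c3@1, authorship .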